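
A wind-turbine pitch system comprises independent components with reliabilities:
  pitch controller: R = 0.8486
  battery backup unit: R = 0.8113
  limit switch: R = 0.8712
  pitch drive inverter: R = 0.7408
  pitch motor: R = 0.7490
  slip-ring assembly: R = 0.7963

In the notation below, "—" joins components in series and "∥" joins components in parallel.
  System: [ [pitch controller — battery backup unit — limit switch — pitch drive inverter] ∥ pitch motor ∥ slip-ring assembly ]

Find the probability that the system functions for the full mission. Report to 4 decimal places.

0.9716

Series (pitch controller, battery backup unit, limit switch, and pitch drive inverter): 0.848600 × 0.811300 × 0.871200 × 0.740800 = 0.444328
Parallel ([0.444328], pitch motor, and slip-ring assembly): 1 − (1 − 0.444328)(1 − 0.749000)(1 − 0.796300) = 0.9716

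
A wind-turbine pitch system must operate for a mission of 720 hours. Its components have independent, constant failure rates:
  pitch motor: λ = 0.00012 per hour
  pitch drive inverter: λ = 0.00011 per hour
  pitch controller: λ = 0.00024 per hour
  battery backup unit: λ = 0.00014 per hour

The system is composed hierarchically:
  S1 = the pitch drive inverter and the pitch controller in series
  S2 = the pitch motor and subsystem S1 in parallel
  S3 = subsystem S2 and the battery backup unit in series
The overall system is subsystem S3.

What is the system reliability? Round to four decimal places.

R(pitch motor) = exp(−0.00012 × 720) = 0.917227
R(pitch drive inverter) = exp(−0.00011 × 720) = 0.923855
R(pitch controller) = exp(−0.00024 × 720) = 0.841306
R(battery backup unit) = exp(−0.00014 × 720) = 0.904114
Series (pitch drive inverter and pitch controller): 0.923855 × 0.841306 = 0.777245
Parallel (pitch motor and [0.777245]): 1 − (1 − 0.917227)(1 − 0.777245) = 0.981562
Series ([0.981562] and battery backup unit): 0.981562 × 0.904114 = 0.8874

0.8874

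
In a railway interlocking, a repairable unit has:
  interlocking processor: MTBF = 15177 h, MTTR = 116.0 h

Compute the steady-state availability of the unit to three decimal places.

0.992

A(interlocking processor) = MTBF/(MTBF+MTTR) = 15177/(15177+116.0) = 0.992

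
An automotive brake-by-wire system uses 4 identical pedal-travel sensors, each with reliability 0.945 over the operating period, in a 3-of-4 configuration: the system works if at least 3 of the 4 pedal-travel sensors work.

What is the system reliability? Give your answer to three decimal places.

0.983

R = Σ_{i=3}^{4} C(4,i) p^i (1−p)^{4−i} with p = 0.945
C(4,3)·0.945^3·0.055^1 = 0.18566
C(4,4)·0.945^4·0.055^0 = 0.79749
Sum = 0.983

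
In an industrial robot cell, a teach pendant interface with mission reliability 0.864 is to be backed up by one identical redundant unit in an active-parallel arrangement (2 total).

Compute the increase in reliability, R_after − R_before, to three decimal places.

0.118

R_before = 0.864
R_after = 1 − (1 − 0.864)^2 = 0.982
ΔR = 0.982 − 0.864 = 0.118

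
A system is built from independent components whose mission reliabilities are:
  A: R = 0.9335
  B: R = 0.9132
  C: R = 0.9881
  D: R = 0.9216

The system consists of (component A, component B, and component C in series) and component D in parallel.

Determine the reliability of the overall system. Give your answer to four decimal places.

Series (A, B, and C): 0.933500 × 0.913200 × 0.988100 = 0.842328
Parallel ([0.842328] and D): 1 − (1 − 0.842328)(1 − 0.921600) = 0.9876

0.9876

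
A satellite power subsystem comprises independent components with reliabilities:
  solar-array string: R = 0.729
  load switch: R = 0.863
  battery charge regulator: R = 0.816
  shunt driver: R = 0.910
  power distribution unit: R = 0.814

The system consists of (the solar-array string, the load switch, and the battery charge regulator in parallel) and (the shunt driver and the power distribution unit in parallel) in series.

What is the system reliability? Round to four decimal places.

Parallel (solar-array string, load switch, and battery charge regulator): 1 − (1 − 0.729000)(1 − 0.863000)(1 − 0.816000) = 0.993169
Parallel (shunt driver and power distribution unit): 1 − (1 − 0.910000)(1 − 0.814000) = 0.983260
Series ([0.993169] and [0.983260]): 0.993169 × 0.983260 = 0.9765

0.9765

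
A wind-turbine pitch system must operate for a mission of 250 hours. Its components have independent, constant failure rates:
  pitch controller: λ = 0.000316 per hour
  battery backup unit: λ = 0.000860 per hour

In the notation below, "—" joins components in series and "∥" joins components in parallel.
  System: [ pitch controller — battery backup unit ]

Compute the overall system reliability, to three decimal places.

R(pitch controller) = exp(−0.000316 × 250) = 0.92404
R(battery backup unit) = exp(−0.000860 × 250) = 0.80654
Series (pitch controller and battery backup unit): 0.92404 × 0.80654 = 0.745

0.745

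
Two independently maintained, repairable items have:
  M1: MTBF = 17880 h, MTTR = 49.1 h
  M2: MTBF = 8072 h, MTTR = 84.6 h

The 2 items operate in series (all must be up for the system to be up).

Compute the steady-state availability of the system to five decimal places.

A(M1) = MTBF/(MTBF+MTTR) = 17880/(17880+49.1) = 0.997261
A(M2) = MTBF/(MTBF+MTTR) = 8072/(8072+84.6) = 0.989628
Series availability: 0.997261 × 0.989628 = 0.98692

0.98692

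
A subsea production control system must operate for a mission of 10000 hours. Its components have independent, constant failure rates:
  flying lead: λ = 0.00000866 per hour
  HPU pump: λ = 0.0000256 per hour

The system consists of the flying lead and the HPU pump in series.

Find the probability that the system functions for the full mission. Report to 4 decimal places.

R(flying lead) = exp(−0.00000866 × 10000) = 0.917044
R(HPU pump) = exp(−0.0000256 × 10000) = 0.774142
Series (flying lead and HPU pump): 0.917044 × 0.774142 = 0.7099

0.7099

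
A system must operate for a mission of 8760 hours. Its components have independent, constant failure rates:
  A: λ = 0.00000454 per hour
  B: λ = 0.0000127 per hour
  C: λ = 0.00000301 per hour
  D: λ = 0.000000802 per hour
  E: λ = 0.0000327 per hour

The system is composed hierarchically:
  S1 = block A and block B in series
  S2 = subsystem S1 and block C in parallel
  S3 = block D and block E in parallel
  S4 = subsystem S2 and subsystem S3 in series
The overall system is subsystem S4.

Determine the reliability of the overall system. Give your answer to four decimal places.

R(A) = exp(−0.00000454 × 8760) = 0.961010
R(B) = exp(−0.0000127 × 8760) = 0.894713
R(C) = exp(−0.00000301 × 8760) = 0.973977
R(D) = exp(−0.000000802 × 8760) = 0.992999
R(E) = exp(−0.0000327 × 8760) = 0.750923
Series (A and B): 0.961010 × 0.894713 = 0.859828
Parallel ([0.859828] and C): 1 − (1 − 0.859828)(1 − 0.973977) = 0.996352
Parallel (D and E): 1 − (1 − 0.992999)(1 − 0.750923) = 0.998256
Series ([0.996352] and [0.998256]): 0.996352 × 0.998256 = 0.9946

0.9946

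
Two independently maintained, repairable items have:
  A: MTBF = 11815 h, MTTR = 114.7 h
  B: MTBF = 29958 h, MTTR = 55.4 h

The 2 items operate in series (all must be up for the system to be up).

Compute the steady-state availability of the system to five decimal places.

A(A) = MTBF/(MTBF+MTTR) = 11815/(11815+114.7) = 0.990385
A(B) = MTBF/(MTBF+MTTR) = 29958/(29958+55.4) = 0.998154
Series availability: 0.990385 × 0.998154 = 0.98856

0.98856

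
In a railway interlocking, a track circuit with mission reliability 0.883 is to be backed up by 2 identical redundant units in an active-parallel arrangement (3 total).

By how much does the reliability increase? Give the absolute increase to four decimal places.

0.1154

R_before = 0.883
R_after = 1 − (1 − 0.883)^3 = 0.9984
ΔR = 0.9984 − 0.883 = 0.1154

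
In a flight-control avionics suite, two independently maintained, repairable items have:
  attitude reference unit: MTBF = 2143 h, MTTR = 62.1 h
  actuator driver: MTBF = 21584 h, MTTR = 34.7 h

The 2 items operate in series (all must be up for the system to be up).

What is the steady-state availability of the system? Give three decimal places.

0.970

A(attitude reference unit) = MTBF/(MTBF+MTTR) = 2143/(2143+62.1) = 0.971838
A(actuator driver) = MTBF/(MTBF+MTTR) = 21584/(21584+34.7) = 0.998395
Series availability: 0.971838 × 0.998395 = 0.970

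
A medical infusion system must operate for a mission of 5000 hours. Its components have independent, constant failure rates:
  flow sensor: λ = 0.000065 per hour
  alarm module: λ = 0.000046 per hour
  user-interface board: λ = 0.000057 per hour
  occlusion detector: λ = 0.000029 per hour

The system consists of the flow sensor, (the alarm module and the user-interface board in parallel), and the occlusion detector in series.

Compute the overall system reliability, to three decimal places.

R(flow sensor) = exp(−0.000065 × 5000) = 0.72253
R(alarm module) = exp(−0.000046 × 5000) = 0.79453
R(user-interface board) = exp(−0.000057 × 5000) = 0.75201
R(occlusion detector) = exp(−0.000029 × 5000) = 0.86502
Parallel (alarm module and user-interface board): 1 − (1 − 0.79453)(1 − 0.75201) = 0.94905
Series (flow sensor, [0.94905], and occlusion detector): 0.72253 × 0.94905 × 0.86502 = 0.593

0.593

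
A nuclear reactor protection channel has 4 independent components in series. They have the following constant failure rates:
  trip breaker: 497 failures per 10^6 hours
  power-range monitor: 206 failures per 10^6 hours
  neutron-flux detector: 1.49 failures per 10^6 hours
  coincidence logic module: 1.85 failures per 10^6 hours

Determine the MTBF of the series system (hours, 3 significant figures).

Series of exponential components: λ_sys = Σ λ_i
λ_sys = 0.000497 + 0.000206 + 0.00000149 + 0.00000185 = 7.0634e-04 /h
MTBF = 1 / λ_sys = 1420 h

1420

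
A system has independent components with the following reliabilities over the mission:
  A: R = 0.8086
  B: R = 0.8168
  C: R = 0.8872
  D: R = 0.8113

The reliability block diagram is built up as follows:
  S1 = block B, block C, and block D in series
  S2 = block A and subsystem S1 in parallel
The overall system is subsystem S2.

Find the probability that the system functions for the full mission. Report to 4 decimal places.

0.9211

Series (B, C, and D): 0.816800 × 0.887200 × 0.811300 = 0.587921
Parallel (A and [0.587921]): 1 − (1 − 0.808600)(1 − 0.587921) = 0.9211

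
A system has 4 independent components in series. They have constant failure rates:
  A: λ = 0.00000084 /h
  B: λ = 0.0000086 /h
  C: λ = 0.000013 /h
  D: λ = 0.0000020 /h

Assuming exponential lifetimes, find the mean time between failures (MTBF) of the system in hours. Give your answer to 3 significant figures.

40900

Series of exponential components: λ_sys = Σ λ_i
λ_sys = 0.00000084 + 0.0000086 + 0.000013 + 0.0000020 = 2.4440e-05 /h
MTBF = 1 / λ_sys = 40900 h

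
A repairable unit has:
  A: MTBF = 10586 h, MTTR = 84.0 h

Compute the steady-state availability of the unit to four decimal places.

A(A) = MTBF/(MTBF+MTTR) = 10586/(10586+84.0) = 0.9921

0.9921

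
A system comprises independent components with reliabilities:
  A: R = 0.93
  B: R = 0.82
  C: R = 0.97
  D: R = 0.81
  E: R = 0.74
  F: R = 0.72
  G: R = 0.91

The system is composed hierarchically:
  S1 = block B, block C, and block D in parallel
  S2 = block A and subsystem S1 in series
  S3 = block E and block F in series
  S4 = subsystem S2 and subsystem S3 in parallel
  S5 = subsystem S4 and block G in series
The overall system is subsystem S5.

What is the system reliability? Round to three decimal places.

Parallel (B, C, and D): 1 − (1 − 0.82000)(1 − 0.97000)(1 − 0.81000) = 0.99897
Series (A and [0.99897]): 0.93000 × 0.99897 = 0.92904
Series (E and F): 0.74000 × 0.72000 = 0.53280
Parallel ([0.92904] and [0.53280]): 1 − (1 − 0.92904)(1 − 0.53280) = 0.96685
Series ([0.96685] and G): 0.96685 × 0.91000 = 0.880

0.880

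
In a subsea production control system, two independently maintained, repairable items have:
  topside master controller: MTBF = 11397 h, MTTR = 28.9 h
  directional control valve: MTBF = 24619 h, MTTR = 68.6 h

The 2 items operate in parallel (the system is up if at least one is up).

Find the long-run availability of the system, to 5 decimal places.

A(topside master controller) = MTBF/(MTBF+MTTR) = 11397/(11397+28.9) = 0.997471
A(directional control valve) = MTBF/(MTBF+MTTR) = 24619/(24619+68.6) = 0.997221
Parallel availability: 1 − (1 − 0.997471)(1 − 0.997221) = 0.99999

0.99999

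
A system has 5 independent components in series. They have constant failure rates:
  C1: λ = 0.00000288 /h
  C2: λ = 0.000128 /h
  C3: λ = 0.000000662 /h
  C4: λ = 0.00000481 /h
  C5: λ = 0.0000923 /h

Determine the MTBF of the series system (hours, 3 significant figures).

Series of exponential components: λ_sys = Σ λ_i
λ_sys = 0.00000288 + 0.000128 + 0.000000662 + 0.00000481 + 0.0000923 = 2.2865e-04 /h
MTBF = 1 / λ_sys = 4370 h

4370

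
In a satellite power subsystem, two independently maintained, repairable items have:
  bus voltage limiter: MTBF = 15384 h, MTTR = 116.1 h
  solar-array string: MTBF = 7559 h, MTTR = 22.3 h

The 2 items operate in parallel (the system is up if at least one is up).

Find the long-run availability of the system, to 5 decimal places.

0.99998

A(bus voltage limiter) = MTBF/(MTBF+MTTR) = 15384/(15384+116.1) = 0.992510
A(solar-array string) = MTBF/(MTBF+MTTR) = 7559/(7559+22.3) = 0.997059
Parallel availability: 1 − (1 − 0.992510)(1 − 0.997059) = 0.99998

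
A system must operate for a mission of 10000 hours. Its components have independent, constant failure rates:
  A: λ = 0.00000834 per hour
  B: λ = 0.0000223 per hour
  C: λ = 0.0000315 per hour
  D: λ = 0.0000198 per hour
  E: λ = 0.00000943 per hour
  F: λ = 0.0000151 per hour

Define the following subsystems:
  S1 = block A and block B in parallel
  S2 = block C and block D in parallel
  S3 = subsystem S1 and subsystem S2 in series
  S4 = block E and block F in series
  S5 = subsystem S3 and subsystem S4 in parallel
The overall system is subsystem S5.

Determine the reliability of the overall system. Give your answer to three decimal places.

R(A) = exp(−0.00000834 × 10000) = 0.91998
R(B) = exp(−0.0000223 × 10000) = 0.80011
R(C) = exp(−0.0000315 × 10000) = 0.72979
R(D) = exp(−0.0000198 × 10000) = 0.82037
R(E) = exp(−0.00000943 × 10000) = 0.91001
R(F) = exp(−0.0000151 × 10000) = 0.85985
Parallel (A and B): 1 − (1 − 0.91998)(1 − 0.80011) = 0.98400
Parallel (C and D): 1 − (1 − 0.72979)(1 − 0.82037) = 0.95146
Series ([0.98400] and [0.95146]): 0.98400 × 0.95146 = 0.93624
Series (E and F): 0.91001 × 0.85985 = 0.78247
Parallel ([0.93624] and [0.78247]): 1 − (1 − 0.93624)(1 − 0.78247) = 0.986

0.986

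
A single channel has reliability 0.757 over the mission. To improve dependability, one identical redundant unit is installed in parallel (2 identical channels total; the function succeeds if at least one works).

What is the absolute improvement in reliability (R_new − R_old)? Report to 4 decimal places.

R_before = 0.757
R_after = 1 − (1 − 0.757)^2 = 0.9410
ΔR = 0.9410 − 0.757 = 0.1840

0.1840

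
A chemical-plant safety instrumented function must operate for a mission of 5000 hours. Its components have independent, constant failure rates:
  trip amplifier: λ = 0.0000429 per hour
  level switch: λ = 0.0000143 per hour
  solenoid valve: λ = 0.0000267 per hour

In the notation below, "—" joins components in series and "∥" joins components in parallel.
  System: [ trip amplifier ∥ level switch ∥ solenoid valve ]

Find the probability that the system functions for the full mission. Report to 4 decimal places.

0.9983

R(trip amplifier) = exp(−0.0000429 × 5000) = 0.806945
R(level switch) = exp(−0.0000143 × 5000) = 0.930996
R(solenoid valve) = exp(−0.0000267 × 5000) = 0.875027
Parallel (trip amplifier, level switch, and solenoid valve): 1 − (1 − 0.806945)(1 − 0.930996)(1 − 0.875027) = 0.9983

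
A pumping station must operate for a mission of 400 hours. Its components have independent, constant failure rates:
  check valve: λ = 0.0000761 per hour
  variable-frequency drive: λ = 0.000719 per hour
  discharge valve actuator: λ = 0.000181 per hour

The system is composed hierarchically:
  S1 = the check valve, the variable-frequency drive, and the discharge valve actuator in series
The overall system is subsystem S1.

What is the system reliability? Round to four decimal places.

0.6768

R(check valve) = exp(−0.0000761 × 400) = 0.970019
R(variable-frequency drive) = exp(−0.000719 × 400) = 0.750062
R(discharge valve actuator) = exp(−0.000181 × 400) = 0.930159
Series (check valve, variable-frequency drive, and discharge valve actuator): 0.970019 × 0.750062 × 0.930159 = 0.6768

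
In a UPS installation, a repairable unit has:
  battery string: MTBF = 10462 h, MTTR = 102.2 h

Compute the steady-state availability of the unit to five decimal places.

A(battery string) = MTBF/(MTBF+MTTR) = 10462/(10462+102.2) = 0.99033

0.99033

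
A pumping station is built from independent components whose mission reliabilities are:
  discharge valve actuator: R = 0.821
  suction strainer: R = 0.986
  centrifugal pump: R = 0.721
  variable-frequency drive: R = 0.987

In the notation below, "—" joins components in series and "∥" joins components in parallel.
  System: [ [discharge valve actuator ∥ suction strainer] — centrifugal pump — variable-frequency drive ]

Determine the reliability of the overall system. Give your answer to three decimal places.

Parallel (discharge valve actuator and suction strainer): 1 − (1 − 0.82100)(1 − 0.98600) = 0.99749
Series ([0.99749], centrifugal pump, and variable-frequency drive): 0.99749 × 0.72100 × 0.98700 = 0.710

0.710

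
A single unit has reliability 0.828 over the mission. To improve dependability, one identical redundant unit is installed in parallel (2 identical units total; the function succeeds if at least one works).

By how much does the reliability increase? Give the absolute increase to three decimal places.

R_before = 0.828
R_after = 1 − (1 − 0.828)^2 = 0.970
ΔR = 0.970 − 0.828 = 0.142

0.142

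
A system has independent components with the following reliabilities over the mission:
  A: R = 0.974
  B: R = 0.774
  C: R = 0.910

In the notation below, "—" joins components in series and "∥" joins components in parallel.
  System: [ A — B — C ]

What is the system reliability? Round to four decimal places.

0.6860

Series (A, B, and C): 0.974000 × 0.774000 × 0.910000 = 0.6860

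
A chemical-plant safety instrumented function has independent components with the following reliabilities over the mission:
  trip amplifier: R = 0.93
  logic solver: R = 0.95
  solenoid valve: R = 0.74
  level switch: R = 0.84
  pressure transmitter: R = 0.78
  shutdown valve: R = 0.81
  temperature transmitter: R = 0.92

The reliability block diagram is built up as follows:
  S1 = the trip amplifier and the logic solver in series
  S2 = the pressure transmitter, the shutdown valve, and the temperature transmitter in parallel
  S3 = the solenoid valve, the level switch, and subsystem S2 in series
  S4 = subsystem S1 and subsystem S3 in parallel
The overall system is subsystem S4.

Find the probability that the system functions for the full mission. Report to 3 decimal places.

0.956

Series (trip amplifier and logic solver): 0.93000 × 0.95000 = 0.88350
Parallel (pressure transmitter, shutdown valve, and temperature transmitter): 1 − (1 − 0.78000)(1 − 0.81000)(1 − 0.92000) = 0.99666
Series (solenoid valve, level switch, and [0.99666]): 0.74000 × 0.84000 × 0.99666 = 0.61952
Parallel ([0.88350] and [0.61952]): 1 − (1 − 0.88350)(1 − 0.61952) = 0.956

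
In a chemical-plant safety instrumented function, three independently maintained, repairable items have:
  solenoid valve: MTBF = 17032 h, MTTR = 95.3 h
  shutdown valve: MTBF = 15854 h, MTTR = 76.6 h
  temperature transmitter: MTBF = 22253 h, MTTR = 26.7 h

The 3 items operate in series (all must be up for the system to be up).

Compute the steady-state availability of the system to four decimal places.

A(solenoid valve) = MTBF/(MTBF+MTTR) = 17032/(17032+95.3) = 0.994436
A(shutdown valve) = MTBF/(MTBF+MTTR) = 15854/(15854+76.6) = 0.995192
A(temperature transmitter) = MTBF/(MTBF+MTTR) = 22253/(22253+26.7) = 0.998802
Series availability: 0.994436 × 0.995192 × 0.998802 = 0.9885

0.9885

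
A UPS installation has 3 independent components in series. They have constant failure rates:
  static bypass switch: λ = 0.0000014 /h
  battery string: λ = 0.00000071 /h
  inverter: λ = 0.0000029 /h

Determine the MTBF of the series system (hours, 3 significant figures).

Series of exponential components: λ_sys = Σ λ_i
λ_sys = 0.0000014 + 0.00000071 + 0.0000029 = 5.0100e-06 /h
MTBF = 1 / λ_sys = 200000 h

200000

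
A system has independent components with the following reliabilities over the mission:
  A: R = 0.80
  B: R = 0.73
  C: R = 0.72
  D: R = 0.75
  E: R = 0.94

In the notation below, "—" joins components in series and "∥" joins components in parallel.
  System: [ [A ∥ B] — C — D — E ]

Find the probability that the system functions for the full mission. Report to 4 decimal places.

Parallel (A and B): 1 − (1 − 0.800000)(1 − 0.730000) = 0.946000
Series ([0.946000], C, D, and E): 0.946000 × 0.720000 × 0.750000 × 0.940000 = 0.4802

0.4802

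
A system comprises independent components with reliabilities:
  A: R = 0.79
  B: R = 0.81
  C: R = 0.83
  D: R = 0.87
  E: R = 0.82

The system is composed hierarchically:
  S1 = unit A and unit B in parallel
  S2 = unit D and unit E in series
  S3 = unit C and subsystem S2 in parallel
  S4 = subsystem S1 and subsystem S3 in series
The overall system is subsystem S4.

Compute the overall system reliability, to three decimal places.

0.913

Parallel (A and B): 1 − (1 − 0.79000)(1 − 0.81000) = 0.96010
Series (D and E): 0.87000 × 0.82000 = 0.71340
Parallel (C and [0.71340]): 1 − (1 − 0.83000)(1 − 0.71340) = 0.95128
Series ([0.96010] and [0.95128]): 0.96010 × 0.95128 = 0.913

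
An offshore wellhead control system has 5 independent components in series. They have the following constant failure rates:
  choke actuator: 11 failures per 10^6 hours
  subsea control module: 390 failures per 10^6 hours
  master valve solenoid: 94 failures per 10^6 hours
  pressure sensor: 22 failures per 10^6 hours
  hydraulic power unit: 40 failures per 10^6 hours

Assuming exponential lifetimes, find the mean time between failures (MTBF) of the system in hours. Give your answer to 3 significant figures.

Series of exponential components: λ_sys = Σ λ_i
λ_sys = 0.000011 + 0.00039 + 0.000094 + 0.000022 + 0.000040 = 5.5700e-04 /h
MTBF = 1 / λ_sys = 1800 h

1800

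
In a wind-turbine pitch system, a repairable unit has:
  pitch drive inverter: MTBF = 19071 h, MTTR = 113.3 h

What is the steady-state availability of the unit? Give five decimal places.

0.99409

A(pitch drive inverter) = MTBF/(MTBF+MTTR) = 19071/(19071+113.3) = 0.99409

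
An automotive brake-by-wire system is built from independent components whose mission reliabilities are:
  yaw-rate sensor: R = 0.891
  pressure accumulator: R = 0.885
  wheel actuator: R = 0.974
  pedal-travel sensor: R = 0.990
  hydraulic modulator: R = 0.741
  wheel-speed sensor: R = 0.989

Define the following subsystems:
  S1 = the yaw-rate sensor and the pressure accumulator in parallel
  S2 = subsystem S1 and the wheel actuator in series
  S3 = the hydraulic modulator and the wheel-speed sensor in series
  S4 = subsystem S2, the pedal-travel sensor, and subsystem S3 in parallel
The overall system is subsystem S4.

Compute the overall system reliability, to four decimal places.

0.9999

Parallel (yaw-rate sensor and pressure accumulator): 1 − (1 − 0.891000)(1 − 0.885000) = 0.987465
Series ([0.987465] and wheel actuator): 0.987465 × 0.974000 = 0.961791
Series (hydraulic modulator and wheel-speed sensor): 0.741000 × 0.989000 = 0.732849
Parallel ([0.961791], pedal-travel sensor, and [0.732849]): 1 − (1 − 0.961791)(1 − 0.990000)(1 − 0.732849) = 0.9999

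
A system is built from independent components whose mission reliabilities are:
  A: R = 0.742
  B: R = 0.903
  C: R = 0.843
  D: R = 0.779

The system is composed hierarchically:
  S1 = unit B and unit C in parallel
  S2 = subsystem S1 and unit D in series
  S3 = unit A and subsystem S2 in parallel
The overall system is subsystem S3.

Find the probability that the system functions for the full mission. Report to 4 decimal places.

0.9399

Parallel (B and C): 1 − (1 − 0.903000)(1 − 0.843000) = 0.984771
Series ([0.984771] and D): 0.984771 × 0.779000 = 0.767137
Parallel (A and [0.767137]): 1 − (1 − 0.742000)(1 − 0.767137) = 0.9399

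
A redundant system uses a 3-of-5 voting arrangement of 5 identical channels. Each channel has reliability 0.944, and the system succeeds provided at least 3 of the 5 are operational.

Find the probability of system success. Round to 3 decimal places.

R = Σ_{i=3}^{5} C(5,i) p^i (1−p)^{5−i} with p = 0.944
C(5,3)·0.944^3·0.056^2 = 0.02638
C(5,4)·0.944^4·0.056^1 = 0.22235
C(5,5)·0.944^5·0.056^0 = 0.74965
Sum = 0.998

0.998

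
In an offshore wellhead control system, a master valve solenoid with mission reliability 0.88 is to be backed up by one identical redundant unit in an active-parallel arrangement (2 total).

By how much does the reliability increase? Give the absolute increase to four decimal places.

R_before = 0.88
R_after = 1 − (1 − 0.88)^2 = 0.9856
ΔR = 0.9856 − 0.88 = 0.1056

0.1056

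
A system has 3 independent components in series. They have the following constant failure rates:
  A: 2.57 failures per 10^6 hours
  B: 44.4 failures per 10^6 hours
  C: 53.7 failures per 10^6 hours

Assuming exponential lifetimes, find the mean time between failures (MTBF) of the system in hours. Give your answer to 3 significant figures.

Series of exponential components: λ_sys = Σ λ_i
λ_sys = 0.00000257 + 0.0000444 + 0.0000537 = 1.0067e-04 /h
MTBF = 1 / λ_sys = 9930 h

9930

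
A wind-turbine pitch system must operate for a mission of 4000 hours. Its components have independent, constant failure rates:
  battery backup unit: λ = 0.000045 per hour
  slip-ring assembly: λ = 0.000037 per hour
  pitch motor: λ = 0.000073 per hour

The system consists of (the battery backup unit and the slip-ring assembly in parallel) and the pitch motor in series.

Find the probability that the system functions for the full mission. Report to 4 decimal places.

0.7298

R(battery backup unit) = exp(−0.000045 × 4000) = 0.835270
R(slip-ring assembly) = exp(−0.000037 × 4000) = 0.862431
R(pitch motor) = exp(−0.000073 × 4000) = 0.746769
Parallel (battery backup unit and slip-ring assembly): 1 − (1 − 0.835270)(1 − 0.862431) = 0.977338
Series ([0.977338] and pitch motor): 0.977338 × 0.746769 = 0.7298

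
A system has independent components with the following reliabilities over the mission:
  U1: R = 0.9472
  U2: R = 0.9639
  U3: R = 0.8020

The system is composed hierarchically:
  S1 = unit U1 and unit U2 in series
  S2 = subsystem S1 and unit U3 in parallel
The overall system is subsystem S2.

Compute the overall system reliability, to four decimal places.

0.9828

Series (U1 and U2): 0.947200 × 0.963900 = 0.913006
Parallel ([0.913006] and U3): 1 − (1 − 0.913006)(1 − 0.802000) = 0.9828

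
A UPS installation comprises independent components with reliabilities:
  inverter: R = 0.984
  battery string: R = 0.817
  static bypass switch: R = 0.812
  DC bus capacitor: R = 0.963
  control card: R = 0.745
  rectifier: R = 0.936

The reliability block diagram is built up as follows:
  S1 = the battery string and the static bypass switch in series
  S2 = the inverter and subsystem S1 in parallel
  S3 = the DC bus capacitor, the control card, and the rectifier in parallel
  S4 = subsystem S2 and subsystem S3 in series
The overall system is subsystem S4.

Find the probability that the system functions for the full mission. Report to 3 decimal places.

Series (battery string and static bypass switch): 0.81700 × 0.81200 = 0.66340
Parallel (inverter and [0.66340]): 1 − (1 − 0.98400)(1 − 0.66340) = 0.99461
Parallel (DC bus capacitor, control card, and rectifier): 1 − (1 − 0.96300)(1 − 0.74500)(1 − 0.93600) = 0.99940
Series ([0.99461] and [0.99940]): 0.99461 × 0.99940 = 0.994

0.994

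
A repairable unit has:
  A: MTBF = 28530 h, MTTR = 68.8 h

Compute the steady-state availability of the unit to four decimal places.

A(A) = MTBF/(MTBF+MTTR) = 28530/(28530+68.8) = 0.9976

0.9976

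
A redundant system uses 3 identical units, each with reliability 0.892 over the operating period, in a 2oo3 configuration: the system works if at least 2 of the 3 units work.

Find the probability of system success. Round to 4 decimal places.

0.9675

R = Σ_{i=2}^{3} C(3,i) p^i (1−p)^{3−i} with p = 0.892
C(3,2)·0.892^2·0.108^1 = 0.257795
C(3,3)·0.892^3·0.108^0 = 0.709732
Sum = 0.9675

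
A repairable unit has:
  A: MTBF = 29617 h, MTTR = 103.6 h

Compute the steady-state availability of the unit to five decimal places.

A(A) = MTBF/(MTBF+MTTR) = 29617/(29617+103.6) = 0.99651

0.99651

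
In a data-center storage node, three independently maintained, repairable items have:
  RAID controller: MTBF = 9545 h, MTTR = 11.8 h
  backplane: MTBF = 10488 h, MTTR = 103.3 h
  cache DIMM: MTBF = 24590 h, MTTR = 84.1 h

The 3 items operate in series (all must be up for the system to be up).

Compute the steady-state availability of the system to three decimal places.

0.986

A(RAID controller) = MTBF/(MTBF+MTTR) = 9545/(9545+11.8) = 0.998765
A(backplane) = MTBF/(MTBF+MTTR) = 10488/(10488+103.3) = 0.990247
A(cache DIMM) = MTBF/(MTBF+MTTR) = 24590/(24590+84.1) = 0.996592
Series availability: 0.998765 × 0.990247 × 0.996592 = 0.986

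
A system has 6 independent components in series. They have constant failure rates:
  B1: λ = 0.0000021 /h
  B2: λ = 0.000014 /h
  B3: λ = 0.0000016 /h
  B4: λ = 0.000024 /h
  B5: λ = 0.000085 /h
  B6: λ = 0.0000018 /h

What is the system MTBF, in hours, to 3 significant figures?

Series of exponential components: λ_sys = Σ λ_i
λ_sys = 0.0000021 + 0.000014 + 0.0000016 + 0.000024 + 0.000085 + 0.0000018 = 1.2850e-04 /h
MTBF = 1 / λ_sys = 7780 h

7780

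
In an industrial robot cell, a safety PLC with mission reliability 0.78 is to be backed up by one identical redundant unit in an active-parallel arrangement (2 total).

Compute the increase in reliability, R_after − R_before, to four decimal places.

0.1716

R_before = 0.78
R_after = 1 − (1 − 0.78)^2 = 0.9516
ΔR = 0.9516 − 0.78 = 0.1716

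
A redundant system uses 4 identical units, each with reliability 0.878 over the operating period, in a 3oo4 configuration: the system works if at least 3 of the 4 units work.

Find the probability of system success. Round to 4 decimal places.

R = Σ_{i=3}^{4} C(4,i) p^i (1−p)^{4−i} with p = 0.878
C(4,3)·0.878^3·0.122^1 = 0.330296
C(4,4)·0.878^4·0.122^0 = 0.594262
Sum = 0.9246

0.9246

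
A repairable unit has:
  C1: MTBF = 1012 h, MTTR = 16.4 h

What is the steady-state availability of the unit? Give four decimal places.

0.9841

A(C1) = MTBF/(MTBF+MTTR) = 1012/(1012+16.4) = 0.9841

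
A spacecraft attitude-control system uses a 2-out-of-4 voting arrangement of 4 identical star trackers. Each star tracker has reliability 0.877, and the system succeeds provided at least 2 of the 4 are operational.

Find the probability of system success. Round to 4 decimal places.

0.9932

R = Σ_{i=2}^{4} C(4,i) p^i (1−p)^{4−i} with p = 0.877
C(4,2)·0.877^2·0.123^2 = 0.069817
C(4,3)·0.877^3·0.123^1 = 0.331867
C(4,4)·0.877^4·0.123^0 = 0.591559
Sum = 0.9932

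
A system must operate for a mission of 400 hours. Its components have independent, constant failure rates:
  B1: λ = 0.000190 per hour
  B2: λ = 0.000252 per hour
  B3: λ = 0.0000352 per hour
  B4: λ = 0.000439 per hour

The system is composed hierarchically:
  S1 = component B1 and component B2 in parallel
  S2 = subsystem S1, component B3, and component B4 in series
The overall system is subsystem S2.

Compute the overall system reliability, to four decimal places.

R(B1) = exp(−0.000190 × 400) = 0.926816
R(B2) = exp(−0.000252 × 400) = 0.904114
R(B3) = exp(−0.0000352 × 400) = 0.986019
R(B4) = exp(−0.000439 × 400) = 0.838953
Parallel (B1 and B2): 1 − (1 − 0.926816)(1 − 0.904114) = 0.992983
Series ([0.992983], B3, and B4): 0.992983 × 0.986019 × 0.838953 = 0.8214

0.8214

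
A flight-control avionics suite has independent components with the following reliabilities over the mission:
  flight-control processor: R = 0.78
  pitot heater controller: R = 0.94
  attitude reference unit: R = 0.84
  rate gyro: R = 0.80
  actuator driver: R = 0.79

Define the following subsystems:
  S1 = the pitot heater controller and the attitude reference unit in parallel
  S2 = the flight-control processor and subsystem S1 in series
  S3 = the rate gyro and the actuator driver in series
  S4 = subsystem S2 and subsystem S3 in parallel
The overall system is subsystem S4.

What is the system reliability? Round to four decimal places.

Parallel (pitot heater controller and attitude reference unit): 1 − (1 − 0.940000)(1 − 0.840000) = 0.990400
Series (flight-control processor and [0.990400]): 0.780000 × 0.990400 = 0.772512
Series (rate gyro and actuator driver): 0.800000 × 0.790000 = 0.632000
Parallel ([0.772512] and [0.632000]): 1 − (1 − 0.772512)(1 − 0.632000) = 0.9163

0.9163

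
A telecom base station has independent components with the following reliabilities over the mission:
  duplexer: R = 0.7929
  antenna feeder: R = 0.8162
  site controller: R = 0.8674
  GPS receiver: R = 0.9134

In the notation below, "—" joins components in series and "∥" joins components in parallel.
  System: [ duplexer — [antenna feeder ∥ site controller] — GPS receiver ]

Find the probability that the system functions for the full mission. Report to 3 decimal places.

0.707

Parallel (antenna feeder and site controller): 1 − (1 − 0.81620)(1 − 0.86740) = 0.97563
Series (duplexer, [0.97563], and GPS receiver): 0.79290 × 0.97563 × 0.91340 = 0.707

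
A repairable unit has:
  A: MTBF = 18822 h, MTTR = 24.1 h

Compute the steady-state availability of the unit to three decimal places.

A(A) = MTBF/(MTBF+MTTR) = 18822/(18822+24.1) = 0.999

0.999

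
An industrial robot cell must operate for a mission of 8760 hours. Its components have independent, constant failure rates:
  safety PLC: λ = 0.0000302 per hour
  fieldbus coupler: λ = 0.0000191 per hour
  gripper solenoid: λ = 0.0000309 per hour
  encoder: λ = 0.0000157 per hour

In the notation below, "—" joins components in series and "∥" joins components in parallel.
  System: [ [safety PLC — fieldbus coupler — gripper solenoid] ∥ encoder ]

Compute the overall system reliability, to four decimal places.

0.9352

R(safety PLC) = exp(−0.0000302 × 8760) = 0.767550
R(fieldbus coupler) = exp(−0.0000191 × 8760) = 0.845932
R(gripper solenoid) = exp(−0.0000309 × 8760) = 0.762858
R(encoder) = exp(−0.0000157 × 8760) = 0.871506
Series (safety PLC, fieldbus coupler, and gripper solenoid): 0.767550 × 0.845932 × 0.762858 = 0.495320
Parallel ([0.495320] and encoder): 1 − (1 − 0.495320)(1 − 0.871506) = 0.9352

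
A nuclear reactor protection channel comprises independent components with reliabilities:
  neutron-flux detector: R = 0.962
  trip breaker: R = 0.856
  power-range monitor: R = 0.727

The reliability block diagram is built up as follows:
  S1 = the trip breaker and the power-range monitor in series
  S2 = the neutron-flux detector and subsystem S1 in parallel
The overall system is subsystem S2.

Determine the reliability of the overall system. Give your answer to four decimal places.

Series (trip breaker and power-range monitor): 0.856000 × 0.727000 = 0.622312
Parallel (neutron-flux detector and [0.622312]): 1 − (1 − 0.962000)(1 − 0.622312) = 0.9856

0.9856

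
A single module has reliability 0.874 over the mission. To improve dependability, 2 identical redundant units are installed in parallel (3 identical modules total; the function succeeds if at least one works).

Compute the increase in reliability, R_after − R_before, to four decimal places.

R_before = 0.874
R_after = 1 − (1 − 0.874)^3 = 0.9980
ΔR = 0.9980 − 0.874 = 0.1240

0.1240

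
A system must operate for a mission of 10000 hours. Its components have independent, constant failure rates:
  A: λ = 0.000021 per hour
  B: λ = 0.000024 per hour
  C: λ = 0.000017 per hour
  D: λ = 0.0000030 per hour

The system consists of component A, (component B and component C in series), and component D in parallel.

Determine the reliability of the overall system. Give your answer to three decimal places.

0.998

R(A) = exp(−0.000021 × 10000) = 0.81058
R(B) = exp(−0.000024 × 10000) = 0.78663
R(C) = exp(−0.000017 × 10000) = 0.84366
R(D) = exp(−0.0000030 × 10000) = 0.97045
Series (B and C): 0.78663 × 0.84366 = 0.66365
Parallel (A, [0.66365], and D): 1 − (1 − 0.81058)(1 − 0.66365)(1 − 0.97045) = 0.998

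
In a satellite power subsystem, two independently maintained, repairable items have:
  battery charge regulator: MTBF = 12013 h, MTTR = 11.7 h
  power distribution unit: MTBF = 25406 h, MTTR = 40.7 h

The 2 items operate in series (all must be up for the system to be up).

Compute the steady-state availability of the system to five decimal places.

0.99743

A(battery charge regulator) = MTBF/(MTBF+MTTR) = 12013/(12013+11.7) = 0.999027
A(power distribution unit) = MTBF/(MTBF+MTTR) = 25406/(25406+40.7) = 0.998401
Series availability: 0.999027 × 0.998401 = 0.99743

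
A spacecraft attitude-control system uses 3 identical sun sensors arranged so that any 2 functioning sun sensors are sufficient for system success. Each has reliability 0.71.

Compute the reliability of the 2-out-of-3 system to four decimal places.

R = Σ_{i=2}^{3} C(3,i) p^i (1−p)^{3−i} with p = 0.71
C(3,2)·0.71^2·0.29^1 = 0.438567
C(3,3)·0.71^3·0.29^0 = 0.357911
Sum = 0.7965

0.7965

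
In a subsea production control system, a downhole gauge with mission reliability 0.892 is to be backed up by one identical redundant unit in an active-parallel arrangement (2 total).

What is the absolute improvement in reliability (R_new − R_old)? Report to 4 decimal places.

R_before = 0.892
R_after = 1 − (1 − 0.892)^2 = 0.9883
ΔR = 0.9883 − 0.892 = 0.0963

0.0963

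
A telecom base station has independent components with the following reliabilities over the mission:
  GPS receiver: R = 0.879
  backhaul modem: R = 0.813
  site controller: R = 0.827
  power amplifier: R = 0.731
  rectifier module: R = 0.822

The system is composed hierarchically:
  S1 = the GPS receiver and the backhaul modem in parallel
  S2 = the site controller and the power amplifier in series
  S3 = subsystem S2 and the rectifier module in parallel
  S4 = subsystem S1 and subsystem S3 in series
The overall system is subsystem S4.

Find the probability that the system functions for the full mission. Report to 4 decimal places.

0.9086

Parallel (GPS receiver and backhaul modem): 1 − (1 − 0.879000)(1 − 0.813000) = 0.977373
Series (site controller and power amplifier): 0.827000 × 0.731000 = 0.604537
Parallel ([0.604537] and rectifier module): 1 − (1 − 0.604537)(1 − 0.822000) = 0.929608
Series ([0.977373] and [0.929608]): 0.977373 × 0.929608 = 0.9086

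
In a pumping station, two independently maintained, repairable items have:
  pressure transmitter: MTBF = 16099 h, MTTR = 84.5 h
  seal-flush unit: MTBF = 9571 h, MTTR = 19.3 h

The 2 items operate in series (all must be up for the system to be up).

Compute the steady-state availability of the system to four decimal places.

A(pressure transmitter) = MTBF/(MTBF+MTTR) = 16099/(16099+84.5) = 0.994779
A(seal-flush unit) = MTBF/(MTBF+MTTR) = 9571/(9571+19.3) = 0.997988
Series availability: 0.994779 × 0.997988 = 0.9928

0.9928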